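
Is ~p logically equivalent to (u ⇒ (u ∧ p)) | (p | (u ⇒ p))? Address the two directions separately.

Neither implication holds.

(⇒) This fails. Under u = T, p = F, the left side is true but the right side is false.

(⇐) This fails. Under u = F, p = T, the left side is false but the right side is true.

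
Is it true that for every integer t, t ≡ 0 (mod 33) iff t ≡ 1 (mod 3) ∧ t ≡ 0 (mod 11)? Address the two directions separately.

(⟹) This fails: t = 0 gives 0 ≡ 0 (mod 33) but 0 ≡ 0 (mod 3), so the conjunction on the right does not hold.

(⟸) This fails: t = 22 satisfies both congruences on the right (22 ≡ 1 mod 3 and 22 ≡ 0 mod 11) yet 22 ≡ 22 (mod 33), not 0.

Neither direction holds.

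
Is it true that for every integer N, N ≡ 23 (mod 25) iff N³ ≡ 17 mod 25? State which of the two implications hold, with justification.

The biconditional holds.

(⟹) Suppose N ≡ 23 (mod 25). Write N = 25j + 23. Then (25j + 23)³ = 15625j³ + 43125j² + 39675j + 12167 = 25(625j³ + 1725j² + 1587j + 486) + 17, so N³ ≡ 17 (mod 25).

(⟸) Conversely, suppose N³ ≡ 17 (mod 25). The only residue r in {0, …, 24} with r³ ≡ 17 (mod 25) is r = 23, so N ≡ 23 (mod 25).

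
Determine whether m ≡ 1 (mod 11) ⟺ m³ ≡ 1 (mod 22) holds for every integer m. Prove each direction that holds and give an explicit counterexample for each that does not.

[⇐] The residues r modulo 22 with r³ ≡ 1 (mod 22) are exactly {1}, and each is ≡ 1 (mod 11).

[⇒] This fails: take m = 12. Then 12 ≡ 1 (mod 11), but 12³ = 1728 ≡ 12 (mod 22), not 1.

Only the reverse direction holds.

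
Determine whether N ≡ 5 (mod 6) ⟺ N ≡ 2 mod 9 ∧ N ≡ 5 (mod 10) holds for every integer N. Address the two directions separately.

Not equivalent: only (⇐) holds.

Converse. If N ≡ 2 (mod 9) and N ≡ 5 (mod 10), then by the Chinese remainder theorem N ≡ 65 (mod 90). Since 65 ≡ 5 (mod 6) and 6 ∣ 90, we get N ≡ 5 (mod 6).

Forward direction. This fails: N = 35 gives 35 ≡ 5 (mod 6) but 35 ≡ 8 (mod 9), so the conjunction on the right does not hold.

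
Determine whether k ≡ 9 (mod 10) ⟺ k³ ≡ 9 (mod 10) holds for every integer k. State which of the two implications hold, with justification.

(→) Suppose k ≡ 9 (mod 10). Write k = 10j + 9. Then (10j + 9)³ = 1000j³ + 2700j² + 2430j + 729 = 10(100j³ + 270j² + 243j + 72) + 9, so k³ ≡ 9 (mod 10).

(←) For the converse, argue contrapositively. If k ≢ 9 (mod 10), then k is congruent to one of 0, 1, 2, 3, 4, 5, 6, 7, 8 modulo 10, and these give k³ ≡ 0, 1, 8, 7, 4, 5, 6, 3, 2 respectively — never 9.

Both directions hold; the statement is true.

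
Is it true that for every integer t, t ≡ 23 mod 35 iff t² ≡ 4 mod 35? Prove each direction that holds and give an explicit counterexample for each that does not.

(⟸) This fails: take t = 2. Then 2² = 4 ≡ 4 (mod 35), yet 2 ≡ 2 (mod 35), not 23.

(⟹) Suppose t ≡ 23 mod 35. Write t = 35j + 23. Then (35j + 23)² = 1225j² + 1610j + 529 = 35(35j² + 46j + 15) + 4, so t² ≡ 4 (mod 35).

Only the forward direction holds.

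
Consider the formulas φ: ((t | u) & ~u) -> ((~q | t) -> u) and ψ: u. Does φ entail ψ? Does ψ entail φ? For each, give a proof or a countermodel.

(→) This fails. Under t = F, q = F, u = F, the left side is true but the right side is false.

(←) Assume the antecedent. If t is true, the antecedent forces (t = T, q = F, u = T) or (t = T, q = T, u = T), and the consequent holds there. If t is false, the consequent reduces to true regardless of the other variables. Either way the consequent holds.

(⇒) fails; (⇐) holds.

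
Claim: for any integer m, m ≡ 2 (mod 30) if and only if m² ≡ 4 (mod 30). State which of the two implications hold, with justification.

Not equivalent: only (⇒) holds.

(⇒) Suppose m ≡ 2 (mod 30). Write m = 30j + 2. Then (30j + 2)² = 900j² + 120j + 4 = 30(30j² + 4j) + 4, so m² ≡ 4 (mod 30).

(⇐) This fails: take m = 8. Then 8² = 64 ≡ 4 (mod 30), yet 8 ≡ 8 (mod 30), not 2.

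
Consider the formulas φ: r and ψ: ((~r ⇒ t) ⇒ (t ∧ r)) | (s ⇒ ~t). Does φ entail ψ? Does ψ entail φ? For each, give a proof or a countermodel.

Forward direction. Assume the antecedent. If t is true, the antecedent forces (t = T, s = F, r = T) or (t = T, s = T, r = T), and the consequent holds there. If t is false, the consequent reduces to true regardless of the other variables. Either way the consequent holds.

Converse. This fails. Under t = F, s = F, r = F, the left side is false but the right side is true.

(⇒) holds; (⇐) fails.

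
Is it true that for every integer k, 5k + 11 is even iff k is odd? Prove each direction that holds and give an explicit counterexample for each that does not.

(⟹) Suppose 5k + 11 is even. Since 5 is odd, 5k and k have the same parity, so 5k + 11 ≡ k + 11 (mod 2). As 11 is odd, 5k + 11 is even exactly when k is odd. Thus k is odd.

(⟸) Conversely, suppose k is odd; write k = 2j + 1. Then 5k + 11 = 5·(2j + 1) + 11 = 2·5j + 16, which is even.

The biconditional holds.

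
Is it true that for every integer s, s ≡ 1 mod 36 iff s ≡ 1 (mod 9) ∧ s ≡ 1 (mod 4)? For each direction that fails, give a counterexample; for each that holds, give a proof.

(⟸) If s ≡ 1 (mod 9) and s ≡ 1 (mod 4), then by the Chinese remainder theorem s ≡ 1 (mod 36). This is exactly s ≡ 1 (mod 36).

(⟹) Suppose s ≡ 1 (mod 36); write s = 36j + 1. Since 9 ∣ 36, reducing mod 9 gives s ≡ 1 (mod 9); since 4 ∣ 36, reducing mod 4 gives s ≡ 1 (mod 4).

Both directions hold.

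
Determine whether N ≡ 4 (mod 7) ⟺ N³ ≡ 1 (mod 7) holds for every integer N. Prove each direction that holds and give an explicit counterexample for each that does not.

(→) Suppose N ≡ 4 (mod 7). Write N = 7j + 4. Then (7j + 4)³ = 343j³ + 588j² + 336j + 64 = 7(49j³ + 84j² + 48j + 9) + 1, so N³ ≡ 1 (mod 7).

(←) This fails: take N = 1. Then 1³ = 1 ≡ 1 (mod 7), yet 1 ≡ 1 (mod 7), not 4.

The forward direction holds; the converse fails.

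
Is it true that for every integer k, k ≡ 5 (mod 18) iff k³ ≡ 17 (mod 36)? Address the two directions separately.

Both directions fail.

Forward direction. This fails: take k = 23. Then 23 ≡ 5 (mod 18), but 23³ = 12167 ≡ 35 (mod 36), not 17.

Converse. This fails: take k = 17. Then 17³ = 4913 ≡ 17 (mod 36), yet 17 ≡ 17 (mod 18), not 5.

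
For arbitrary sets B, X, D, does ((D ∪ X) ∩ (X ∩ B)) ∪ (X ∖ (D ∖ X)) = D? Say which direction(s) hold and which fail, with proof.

(⊆) This inclusion fails. Take B = ∅, X = {1}, D = ∅; then 1 ∈ ((D ∪ X) ∩ (X ∩ B)) ∪ (X ∖ (D ∖ X)) but 1 ∉ D.

(⊇) This inclusion fails. Take B = ∅, X = ∅, D = {1}; then 1 ∈ D but 1 ∉ ((D ∪ X) ∩ (X ∩ B)) ∪ (X ∖ (D ∖ X)).

Neither inclusion holds.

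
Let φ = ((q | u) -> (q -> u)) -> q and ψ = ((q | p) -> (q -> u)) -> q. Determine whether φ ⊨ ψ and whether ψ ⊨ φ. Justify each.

Both directions hold; the statement is true.

(⟹) Assume the antecedent. If q is true, ((q | p) -> (q -> u)) -> q reduces to true regardless of the other variables. If q is false, the antecedent cannot hold. Either way ((q | p) -> (q -> u)) -> q holds.

(⟸) Assume the antecedent. If q is true, ((q | u) -> (q -> u)) -> q reduces to true regardless of the other variables. If q is false, the antecedent cannot hold. Either way ((q | u) -> (q -> u)) -> q holds.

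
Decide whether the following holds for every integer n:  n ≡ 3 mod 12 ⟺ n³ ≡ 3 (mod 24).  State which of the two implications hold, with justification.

[⇐] The residues r modulo 24 with r³ ≡ 3 (mod 24) are exactly {3}, and each is ≡ 3 (mod 12).

[⇒] This fails: take n = 15. Then 15 ≡ 3 (mod 12), but 15³ = 3375 ≡ 15 (mod 24), not 3.

Only the reverse direction holds.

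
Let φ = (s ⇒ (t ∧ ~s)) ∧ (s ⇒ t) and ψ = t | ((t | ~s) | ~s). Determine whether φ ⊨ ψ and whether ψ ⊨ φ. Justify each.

[⇒] Assume the antecedent. If s is true, the antecedent cannot hold. If s is false, t | ((t | ~s) | ~s) reduces to true regardless of the other variables. Either way t | ((t | ~s) | ~s) holds.

[⇐] This fails. Under s = T, t = T, the left side is false but the right side is true.

The forward direction holds; the converse fails.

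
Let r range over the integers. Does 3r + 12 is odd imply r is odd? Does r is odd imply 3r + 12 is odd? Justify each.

(→) Suppose 3r + 12 is odd. Since 3 is odd, 3r and r have the same parity, so 3r + 12 ≡ r + 12 (mod 2). As 12 is even, 3r + 12 is odd exactly when r is odd. Thus r is odd.

(←) Conversely, suppose r is odd; write r = 2j + 1. Then 3r + 12 = 3·(2j + 1) + 12 = 2·3j + 15, which is odd.

Both directions hold.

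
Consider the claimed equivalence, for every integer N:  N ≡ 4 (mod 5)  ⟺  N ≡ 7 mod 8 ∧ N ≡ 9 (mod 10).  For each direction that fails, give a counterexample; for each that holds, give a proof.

Not equivalent: only (⇐) holds.

(⟸) If N ≡ 7 (mod 8) and N ≡ 9 (mod 10), then by the Chinese remainder theorem N ≡ 39 (mod 40). Since 39 ≡ 4 (mod 5) and 5 ∣ 40, we get N ≡ 4 (mod 5).

(⟹) This fails: N = 34 gives 34 ≡ 4 (mod 5) but 34 ≡ 2 (mod 8), so the conjunction on the right does not hold.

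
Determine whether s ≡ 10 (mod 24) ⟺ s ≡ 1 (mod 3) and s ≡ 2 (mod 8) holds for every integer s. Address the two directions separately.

[⇒] Suppose s ≡ 10 (mod 24); write s = 24j + 10. Since 3 ∣ 24, reducing mod 3 gives s ≡ 10 ≡ 1 (mod 3); since 8 ∣ 24, reducing mod 8 gives s ≡ 10 ≡ 2 (mod 8).

[⇐] Conversely, if s ≡ 1 (mod 3) and s ≡ 2 (mod 8), then by the Chinese remainder theorem s ≡ 10 (mod 24). This is exactly s ≡ 10 (mod 24).

Both directions hold; the statement is true.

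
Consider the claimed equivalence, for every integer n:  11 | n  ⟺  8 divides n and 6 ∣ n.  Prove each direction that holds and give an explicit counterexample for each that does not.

(⟹) This fails: take n = 11. Certainly 11 ∣ 11, but 8 ∤ 11.

(⟸) This fails: take n = 24. Both 8 ∣ 24 and 6 ∣ 24, yet 24 is not a multiple of 11 (since 24 = 2·11 + 2), so 11 ∤ 24.

Neither direction holds.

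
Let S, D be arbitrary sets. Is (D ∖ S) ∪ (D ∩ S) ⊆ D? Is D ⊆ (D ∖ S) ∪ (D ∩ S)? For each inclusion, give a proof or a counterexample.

Both inclusions hold; the sets are equal.

(⟹) Let x ∈ (D ∖ S) ∪ (D ∩ S). Then either x ∈ D and x ∉ S; or x ∈ S ∩ D. In each case x ∈ D, so (D ∖ S) ∪ (D ∩ S) ⊆ D.

(⟸) Let x ∈ D. Then either x ∈ D and x ∉ S; or x ∈ S ∩ D. In each case x ∈ (D ∖ S) ∪ (D ∩ S), so D ⊆ (D ∖ S) ∪ (D ∩ S).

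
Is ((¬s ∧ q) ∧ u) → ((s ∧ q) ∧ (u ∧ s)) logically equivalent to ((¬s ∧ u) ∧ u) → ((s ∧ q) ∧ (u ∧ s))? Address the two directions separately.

Not equivalent: only (⇐) holds.

(⇒) This fails. Under s = F, q = F, u = T, the left side is true but the right side is false.

(⇐) Assume the antecedent. If s is true, the consequent reduces to true regardless of the other variables. If s is false, the antecedent forces (s = F, q = F, u = F) or (s = F, q = T, u = F), and the consequent holds there. Either way the consequent holds.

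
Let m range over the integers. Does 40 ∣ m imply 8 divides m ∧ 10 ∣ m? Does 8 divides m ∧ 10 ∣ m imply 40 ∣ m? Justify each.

The biconditional holds.

(⟸) Suppose 8 ∣ m and 10 ∣ m. Any common multiple of 8 and 10 is a multiple of their lcm; here lcm(8, 10) = 8·10/gcd(8, 10) = 80/2 = 40, so 40 ∣ m.

(⟹) If 40 ∣ m, write m = 40q. Since 40 = 5·8, m = 8·(5q), so 8 ∣ m; and since 40 = 4·10, m = 10·(4q), so 10 ∣ m.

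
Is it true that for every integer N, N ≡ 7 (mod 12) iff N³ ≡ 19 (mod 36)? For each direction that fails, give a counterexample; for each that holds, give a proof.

(→) Suppose N ≡ 7 (mod 12). Working modulo 36, N ∈ {7, 19, 31}; for each such r, r³ ≡ 19 (mod 36).

(←) Conversely, the residues r modulo 36 with r³ ≡ 19 (mod 36) are exactly {7, 19, 31}, and each is ≡ 7 (mod 12).

Both implications hold.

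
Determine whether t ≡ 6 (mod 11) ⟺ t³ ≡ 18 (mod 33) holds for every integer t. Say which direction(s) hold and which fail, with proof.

(→) This fails: take t = 17. Then 17 ≡ 6 (mod 11), but 17³ = 4913 ≡ 29 (mod 33), not 18.

(←) Conversely, the residues r modulo 33 with r³ ≡ 18 (mod 33) are exactly {6}, and each is ≡ 6 (mod 11).

The forward direction fails; the converse holds.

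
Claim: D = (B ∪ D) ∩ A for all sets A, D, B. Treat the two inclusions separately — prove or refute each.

(⊆) This inclusion fails. Take A = ∅, D = {1}, B = ∅; then 1 ∈ D but 1 ∉ (B ∪ D) ∩ A.

(⊇) This inclusion fails. Take A = {1}, D = ∅, B = {1}; then 1 ∈ (B ∪ D) ∩ A but 1 ∉ D.

(⊆) fails and (⊇) fails.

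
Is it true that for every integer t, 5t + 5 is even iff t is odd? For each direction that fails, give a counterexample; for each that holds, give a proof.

(⟹) Suppose 5t + 5 is even. Since 5 is odd, 5t and t have the same parity, so 5t + 5 ≡ t + 5 (mod 2). As 5 is odd, 5t + 5 is even exactly when t is odd. Thus t is odd.

(⟸) Conversely, suppose t is odd; write t = 2j + 1. Then 5t + 5 = 5·(2j + 1) + 5 = 2·5j + 10, which is even.

Both directions hold; the statement is true.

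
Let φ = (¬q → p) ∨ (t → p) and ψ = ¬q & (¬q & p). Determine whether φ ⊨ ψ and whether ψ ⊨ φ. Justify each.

(⟹) This fails. Under p = F, q = F, t = F, the left side is true but the right side is false.

(⟸) Assume the antecedent. If p is true, (¬q → p) ∨ (t → p) reduces to true regardless of the other variables. If p is false, the antecedent cannot hold. Either way (¬q → p) ∨ (t → p) holds.

Only the converse holds.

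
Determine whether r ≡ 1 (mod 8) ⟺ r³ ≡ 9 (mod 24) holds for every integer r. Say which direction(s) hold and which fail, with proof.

[⇒] This fails: take r = 1. Then 1 ≡ 1 (mod 8), but 1³ = 1 ≡ 1 (mod 24), not 9.

[⇐] Conversely, the residues r modulo 24 with r³ ≡ 9 (mod 24) are exactly {9}, and each is ≡ 1 (mod 8).

Only the reverse direction holds.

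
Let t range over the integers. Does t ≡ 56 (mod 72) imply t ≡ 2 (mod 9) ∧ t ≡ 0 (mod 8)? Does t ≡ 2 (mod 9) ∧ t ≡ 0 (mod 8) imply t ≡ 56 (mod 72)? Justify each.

Both implications hold.

(→) Suppose t ≡ 56 (mod 72); write t = 72j + 56. Since 9 ∣ 72, reducing mod 9 gives t ≡ 56 ≡ 2 (mod 9); since 8 ∣ 72, reducing mod 8 gives t ≡ 56 ≡ 0 (mod 8).

(←) Conversely, if t ≡ 2 (mod 9) and t ≡ 0 (mod 8), then by the Chinese remainder theorem t ≡ 56 (mod 72). This is exactly t ≡ 56 (mod 72).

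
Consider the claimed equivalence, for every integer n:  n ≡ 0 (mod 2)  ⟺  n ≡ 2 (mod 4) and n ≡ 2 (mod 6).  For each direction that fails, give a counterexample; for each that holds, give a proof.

[⇒] This fails: n = 0 gives 0 ≡ 0 (mod 2) but 0 ≡ 0 (mod 4), so the conjunction on the right does not hold.

[⇐] Conversely, if n ≡ 2 (mod 4) and n ≡ 2 (mod 6), then by the Chinese remainder theorem n ≡ 2 (mod 12). Since 2 ≡ 0 (mod 2) and 2 ∣ 12, we get n ≡ 0 (mod 2).

Only the reverse direction holds.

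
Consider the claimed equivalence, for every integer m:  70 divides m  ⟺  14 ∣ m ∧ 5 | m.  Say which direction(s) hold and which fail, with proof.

(⇒) If 70 ∣ m, write m = 70q. Since 70 = 5·14, m = 14·(5q), so 14 ∣ m; and since 70 = 14·5, m = 5·(14q), so 5 ∣ m.

(⇐) Suppose 14 ∣ m and 5 ∣ m. Any common multiple of 14 and 5 is a multiple of their lcm; here gcd(14, 5) = 1, so lcm(14, 5) = 14·5 = 70, so 70 ∣ m.

Both directions hold.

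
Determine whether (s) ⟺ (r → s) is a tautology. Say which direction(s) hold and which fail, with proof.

Only the forward implication holds.

(→) Assume the antecedent. If s is true, r → s reduces to true regardless of the other variables. If s is false, the antecedent cannot hold. Either way r → s holds.

(←) This fails. Under s = F, r = F, the left side is false but the right side is true.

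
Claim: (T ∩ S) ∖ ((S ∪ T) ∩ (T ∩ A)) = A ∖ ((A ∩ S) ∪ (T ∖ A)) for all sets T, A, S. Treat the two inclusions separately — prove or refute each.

(⊆) This inclusion fails. Take T = {1}, A = ∅, S = {1}; then 1 ∈ (T ∩ S) ∖ ((S ∪ T) ∩ (T ∩ A)) but 1 ∉ A ∖ ((A ∩ S) ∪ (T ∖ A)).

(⊇) This inclusion fails. Take T = ∅, A = {1}, S = ∅; then 1 ∈ A ∖ ((A ∩ S) ∪ (T ∖ A)) but 1 ∉ (T ∩ S) ∖ ((S ∪ T) ∩ (T ∩ A)).

(⊆) fails and (⊇) fails.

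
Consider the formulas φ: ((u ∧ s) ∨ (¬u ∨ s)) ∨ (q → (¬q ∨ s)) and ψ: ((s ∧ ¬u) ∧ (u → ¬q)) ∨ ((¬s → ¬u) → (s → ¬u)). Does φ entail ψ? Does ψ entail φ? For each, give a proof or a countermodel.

Both directions fail.

[⇒] This fails. Under q = F, u = T, s = T, the left side is true but the right side is false.

[⇐] This fails. Under q = T, u = T, s = F, the left side is false but the right side is true.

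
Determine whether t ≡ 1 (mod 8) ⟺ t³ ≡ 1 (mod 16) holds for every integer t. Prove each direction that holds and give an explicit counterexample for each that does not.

Only the reverse direction holds.

(←) The residues r modulo 16 with r³ ≡ 1 (mod 16) are exactly {1}, and each is ≡ 1 (mod 8).

(→) This fails: take t = 9. Then 9 ≡ 1 (mod 8), but 9³ = 729 ≡ 9 (mod 16), not 1.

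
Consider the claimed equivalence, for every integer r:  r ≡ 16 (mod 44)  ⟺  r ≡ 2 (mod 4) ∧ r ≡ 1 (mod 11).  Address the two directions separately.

Neither implication holds.

(⟹) This fails: r = 16 gives 16 ≡ 16 (mod 44) but 16 ≡ 0 (mod 4), so the conjunction on the right does not hold.

(⟸) This fails: r = 34 satisfies both congruences on the right (34 ≡ 2 mod 4 and 34 ≡ 1 mod 11) yet 34 ≡ 34 (mod 44), not 16.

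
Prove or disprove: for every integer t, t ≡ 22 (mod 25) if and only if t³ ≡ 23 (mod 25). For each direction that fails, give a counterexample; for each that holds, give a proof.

The biconditional holds.

(→) Suppose t ≡ 22 (mod 25). Write t = 25j + 22. Then (25j + 22)³ = 15625j³ + 41250j² + 36300j + 10648 = 25(625j³ + 1650j² + 1452j + 425) + 23, so t³ ≡ 23 (mod 25).

(←) Conversely, suppose t³ ≡ 23 (mod 25). The only residue r in {0, …, 24} with r³ ≡ 23 (mod 25) is r = 22, so t ≡ 22 (mod 25).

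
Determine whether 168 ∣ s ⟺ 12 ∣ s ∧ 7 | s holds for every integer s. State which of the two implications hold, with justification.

Only the forward direction holds.

(⇒) If 168 ∣ s, write s = 168q. Since 168 = 14·12, s = 12·(14q), so 12 ∣ s; and since 168 = 24·7, s = 7·(24q), so 7 ∣ s.

(⇐) This fails: take s = 84. Both 12 ∣ 84 and 7 ∣ 84, yet 84 is not a multiple of 168 (since 84 = 0·168 + 84), so 168 ∤ 84.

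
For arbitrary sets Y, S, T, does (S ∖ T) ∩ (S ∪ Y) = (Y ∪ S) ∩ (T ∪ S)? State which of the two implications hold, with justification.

(⊆) holds; (⊇) fails.

(⊆) Let x ∈ (S ∖ T) ∩ (S ∪ Y). Then either x ∈ S and x ∉ Y, T; or x ∈ Y ∩ S and x ∉ T. In each case x ∈ (Y ∪ S) ∩ (T ∪ S), so (S ∖ T) ∩ (S ∪ Y) ⊆ (Y ∪ S) ∩ (T ∪ S).

(⊇) This inclusion fails. Take Y = {1}, S = ∅, T = {1}; then 1 ∈ (Y ∪ S) ∩ (T ∪ S) but 1 ∉ (S ∖ T) ∩ (S ∪ Y).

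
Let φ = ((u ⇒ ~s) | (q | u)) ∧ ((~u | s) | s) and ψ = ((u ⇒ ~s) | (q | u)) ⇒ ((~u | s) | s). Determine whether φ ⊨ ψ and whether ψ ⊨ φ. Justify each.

The biconditional holds.

Forward direction. Assume the antecedent. If s is true, the consequent reduces to true regardless of the other variables. If s is false, the antecedent forces (s = F, u = F, q = F) or (s = F, u = F, q = T), and the consequent holds there. Either way the consequent holds.

Converse. Assume the antecedent. If s is true, the consequent reduces to true regardless of the other variables. If s is false, the antecedent forces (s = F, u = F, q = F) or (s = F, u = F, q = T), and the consequent holds there. Either way the consequent holds.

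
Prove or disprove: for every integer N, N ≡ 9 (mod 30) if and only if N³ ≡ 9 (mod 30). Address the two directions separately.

Both directions hold.

[⇐] Suppose N³ ≡ 9 (mod 30). The only residue r in {0, …, 29} with r³ ≡ 9 (mod 30) is r = 9, so N ≡ 9 (mod 30).

[⇒] Suppose N ≡ 9 (mod 30). Write N = 30j + 9. Then (30j + 9)³ = 27000j³ + 24300j² + 7290j + 729 = 30(900j³ + 810j² + 243j + 24) + 9, so N³ ≡ 9 (mod 30).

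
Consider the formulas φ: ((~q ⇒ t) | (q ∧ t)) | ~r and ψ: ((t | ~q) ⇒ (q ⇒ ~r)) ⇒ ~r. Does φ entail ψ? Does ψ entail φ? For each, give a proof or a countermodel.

(⇒) fails; (⇐) holds.

[⇐] Assume the antecedent. If q is true, ((~q ⇒ t) | (q ∧ t)) | ~r reduces to true regardless of the other variables. If q is false, the antecedent forces (q = F, t = F, r = F) or (q = F, t = T, r = F), and ((~q ⇒ t) | (q ∧ t)) | ~r holds there. Either way ((~q ⇒ t) | (q ∧ t)) | ~r holds.

[⇒] This fails. Under q = T, t = F, r = T, the left side is true but the right side is false.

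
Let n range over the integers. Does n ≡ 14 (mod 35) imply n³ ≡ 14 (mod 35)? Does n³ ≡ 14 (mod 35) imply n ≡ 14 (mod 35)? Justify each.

(→) Suppose n ≡ 14 (mod 35). Write n = 35j + 14. Then (35j + 14)³ = 42875j³ + 51450j² + 20580j + 2744 = 35(1225j³ + 1470j² + 588j + 78) + 14, so n³ ≡ 14 (mod 35).

(←) Conversely, suppose n³ ≡ 14 (mod 35). The only residue r in {0, …, 34} with r³ ≡ 14 (mod 35) is r = 14, so n ≡ 14 (mod 35).

Both directions hold; the statement is true.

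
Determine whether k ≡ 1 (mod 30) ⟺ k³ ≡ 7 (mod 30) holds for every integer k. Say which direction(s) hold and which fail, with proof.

(⇒) fails and (⇐) fails.

(⟹) This fails: take k = 1. Then 1 ≡ 1 (mod 30), but 1³ = 1 ≡ 1 (mod 30), not 7.

(⟸) This fails: take k = 13. Then 13³ = 2197 ≡ 7 (mod 30), yet 13 ≡ 13 (mod 30), not 1.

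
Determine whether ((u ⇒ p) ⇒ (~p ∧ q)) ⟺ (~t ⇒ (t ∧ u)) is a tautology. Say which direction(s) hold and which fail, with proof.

[⇒] This fails. Under u = T, t = F, p = F, q = F, the left side is true but the right side is false.

[⇐] This fails. Under u = F, t = T, p = F, q = F, the left side is false but the right side is true.

(⇒) fails and (⇐) fails.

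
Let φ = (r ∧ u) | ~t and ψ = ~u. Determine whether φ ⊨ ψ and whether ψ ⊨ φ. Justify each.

Neither direction holds.

(⇒) This fails. Under u = T, r = F, t = F, the left side is true but the right side is false.

(⇐) This fails. Under u = F, r = F, t = T, the left side is false but the right side is true.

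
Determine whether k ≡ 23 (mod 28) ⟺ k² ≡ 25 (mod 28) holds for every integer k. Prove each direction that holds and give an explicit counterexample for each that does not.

(→) Suppose k ≡ 23 (mod 28). Write k = 28j + 23. Then (28j + 23)² = 784j² + 1288j + 529 = 28(28j² + 46j + 18) + 25, so k² ≡ 25 (mod 28).

(←) This fails: take k = 5. Then 5² = 25 ≡ 25 (mod 28), yet 5 ≡ 5 (mod 28), not 23.

(⇒) holds; (⇐) fails.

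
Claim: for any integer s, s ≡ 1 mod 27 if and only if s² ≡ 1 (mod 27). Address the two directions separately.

(⟹) Suppose s ≡ 1 mod 27. Write s = 27j + 1. Then (27j + 1)² = 729j² + 54j + 1 = 27(27j² + 2j) + 1, so s² ≡ 1 (mod 27).

(⟸) This fails: take s = 26. Then 26² = 676 ≡ 1 (mod 27), yet 26 ≡ 26 (mod 27), not 1.

Only the forward direction holds.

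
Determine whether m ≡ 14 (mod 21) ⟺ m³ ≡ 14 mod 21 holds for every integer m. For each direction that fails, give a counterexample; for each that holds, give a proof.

Both implications hold.

(→) Suppose m ≡ 14 (mod 21). Write m = 21j + 14. Then (21j + 14)³ = 9261j³ + 18522j² + 12348j + 2744 = 21(441j³ + 882j² + 588j + 130) + 14, so m³ ≡ 14 (mod 21).

(←) Conversely, suppose m³ ≡ 14 (mod 21). The only residue r in {0, …, 20} with r³ ≡ 14 (mod 21) is r = 14, so m ≡ 14 (mod 21).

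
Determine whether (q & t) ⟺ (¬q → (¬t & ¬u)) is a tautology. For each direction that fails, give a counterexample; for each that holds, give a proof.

[⇒] Assume the antecedent. If u is true, the antecedent forces (u = T, t = T, q = T), and ¬q → (¬t & ¬u) holds there. If u is false, the antecedent forces (u = F, t = T, q = T), and ¬q → (¬t & ¬u) holds there. Either way ¬q → (¬t & ¬u) holds.

[⇐] This fails. Under u = F, t = F, q = F, the left side is false but the right side is true.

Not equivalent: only (⇒) holds.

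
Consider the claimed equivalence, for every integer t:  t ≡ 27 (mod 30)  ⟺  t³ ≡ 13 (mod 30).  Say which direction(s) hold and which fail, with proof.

Neither direction holds.

(⇒) This fails: take t = 27. Then 27 ≡ 27 (mod 30), but 27³ = 19683 ≡ 3 (mod 30), not 13.

(⇐) This fails: take t = 7. Then 7³ = 343 ≡ 13 (mod 30), yet 7 ≡ 7 (mod 30), not 27.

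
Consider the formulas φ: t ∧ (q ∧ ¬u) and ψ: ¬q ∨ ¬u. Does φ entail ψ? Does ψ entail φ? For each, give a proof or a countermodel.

[⇒] Assume the antecedent. If u is true, the antecedent cannot hold. If u is false, ¬q ∨ ¬u reduces to true regardless of the other variables. Either way ¬q ∨ ¬u holds.

[⇐] This fails. Under u = F, q = F, t = F, the left side is false but the right side is true.

Only the forward implication holds.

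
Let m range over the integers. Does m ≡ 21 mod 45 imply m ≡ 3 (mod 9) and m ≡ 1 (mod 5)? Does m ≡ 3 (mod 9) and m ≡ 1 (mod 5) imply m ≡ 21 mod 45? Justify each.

(⇐) If m ≡ 3 (mod 9) and m ≡ 1 (mod 5), then by the Chinese remainder theorem m ≡ 21 (mod 45). This is exactly m ≡ 21 (mod 45).

(⇒) Suppose m ≡ 21 (mod 45); write m = 45j + 21. Since 9 ∣ 45, reducing mod 9 gives m ≡ 21 ≡ 3 (mod 9); since 5 ∣ 45, reducing mod 5 gives m ≡ 21 ≡ 1 (mod 5).

Both directions hold.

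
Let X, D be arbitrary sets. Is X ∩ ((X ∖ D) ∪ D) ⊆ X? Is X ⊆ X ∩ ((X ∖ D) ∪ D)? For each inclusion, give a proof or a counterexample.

(⟸) Let x ∈ X. Then either x ∈ X and x ∉ D; or x ∈ X ∩ D. In each case x ∈ X ∩ ((X ∖ D) ∪ D), so X ⊆ X ∩ ((X ∖ D) ∪ D).

(⟹) Let x ∈ X ∩ ((X ∖ D) ∪ D). Then either x ∈ X and x ∉ D; or x ∈ X ∩ D. In each case x ∈ X, so X ∩ ((X ∖ D) ∪ D) ⊆ X.

Both inclusions hold.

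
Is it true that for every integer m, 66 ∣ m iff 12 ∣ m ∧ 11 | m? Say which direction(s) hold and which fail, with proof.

(→) This fails: take m = 66. Certainly 66 ∣ 66, but 12 ∤ 66.

(←) Suppose 12 ∣ m and 11 ∣ m. Any common multiple of 12 and 11 is a multiple of their lcm; here gcd(12, 11) = 1, so lcm(12, 11) = 12·11 = 132, so 132 ∣ m. Since 66 ∣ 132, it follows that 66 ∣ m.

Not equivalent: only (⇐) holds.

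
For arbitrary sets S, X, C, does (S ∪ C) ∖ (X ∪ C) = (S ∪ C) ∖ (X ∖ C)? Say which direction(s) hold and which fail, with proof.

The sets are not equal: only the forward inclusion holds.

(⟹) Let x ∈ (S ∪ C) ∖ (X ∪ C). Then x ∈ S and x ∉ X, C, from which x ∈ (S ∪ C) ∖ (X ∖ C).

(⟸) This inclusion fails. Take S = ∅, X = ∅, C = {1}; then 1 ∈ (S ∪ C) ∖ (X ∖ C) but 1 ∉ (S ∪ C) ∖ (X ∪ C).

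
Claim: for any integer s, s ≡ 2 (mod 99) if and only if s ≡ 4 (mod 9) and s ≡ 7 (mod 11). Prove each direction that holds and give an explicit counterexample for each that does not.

Neither direction holds.

(⇒) This fails: s = 2 gives 2 ≡ 2 (mod 99) but 2 ≡ 2 (mod 9), so the conjunction on the right does not hold.

(⇐) This fails: s = 40 satisfies both congruences on the right (40 ≡ 4 mod 9 and 40 ≡ 7 mod 11) yet 40 ≡ 40 (mod 99), not 2.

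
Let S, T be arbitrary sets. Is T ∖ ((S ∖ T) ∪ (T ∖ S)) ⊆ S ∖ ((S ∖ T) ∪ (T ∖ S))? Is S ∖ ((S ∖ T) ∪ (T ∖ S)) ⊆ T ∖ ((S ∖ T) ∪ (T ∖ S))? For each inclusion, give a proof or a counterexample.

(⟹) Let x ∈ T ∖ ((S ∖ T) ∪ (T ∖ S)). Then x ∈ S ∩ T, from which x ∈ S ∖ ((S ∖ T) ∪ (T ∖ S)).

(⟸) Let x ∈ S ∖ ((S ∖ T) ∪ (T ∖ S)). Then x ∈ S ∩ T, from which x ∈ T ∖ ((S ∖ T) ∪ (T ∖ S)).

The two sets are equal.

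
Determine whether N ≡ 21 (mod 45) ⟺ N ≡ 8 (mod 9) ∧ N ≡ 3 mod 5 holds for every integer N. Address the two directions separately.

Neither direction holds.

(⟹) This fails: N = 21 gives 21 ≡ 21 (mod 45) but 21 ≡ 3 (mod 9), so the conjunction on the right does not hold.

(⟸) This fails: N = 8 satisfies both congruences on the right (8 ≡ 8 mod 9 and 8 ≡ 3 mod 5) yet 8 ≡ 8 (mod 45), not 21.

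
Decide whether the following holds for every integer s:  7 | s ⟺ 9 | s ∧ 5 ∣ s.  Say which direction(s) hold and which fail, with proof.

Neither direction holds.

Forward direction. This fails: take s = 7. Certainly 7 ∣ 7, but 9 ∤ 7.

Converse. This fails: take s = 45. Both 9 ∣ 45 and 5 ∣ 45, yet 45 is not a multiple of 7 (since 45 = 6·7 + 3), so 7 ∤ 45.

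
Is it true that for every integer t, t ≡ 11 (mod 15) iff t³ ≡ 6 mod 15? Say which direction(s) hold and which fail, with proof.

Neither implication holds.

Forward direction. This fails: take t = 11. Then 11 ≡ 11 (mod 15), but 11³ = 1331 ≡ 11 (mod 15), not 6.

Converse. This fails: take t = 6. Then 6³ = 216 ≡ 6 (mod 15), yet 6 ≡ 6 (mod 15), not 11.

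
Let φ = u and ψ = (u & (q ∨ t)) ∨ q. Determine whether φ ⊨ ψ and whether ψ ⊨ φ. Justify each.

[⇒] This fails. Under u = T, t = F, q = F, the left side is true but the right side is false.

[⇐] This fails. Under u = F, t = F, q = T, the left side is false but the right side is true.

Neither implication holds.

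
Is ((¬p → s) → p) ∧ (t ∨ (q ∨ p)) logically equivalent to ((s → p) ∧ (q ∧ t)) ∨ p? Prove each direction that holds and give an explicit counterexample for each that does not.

Only the converse holds.

[⇒] This fails. Under t = T, s = F, p = F, q = F, the left side is true but the right side is false.

[⇐] Assume the antecedent. If p is true, ((¬p → s) → p) ∧ (t ∨ (q ∨ p)) reduces to true regardless of the other variables. If p is false, the antecedent forces (t = T, s = F, p = F, q = T), and ((¬p → s) → p) ∧ (t ∨ (q ∨ p)) holds there. Either way ((¬p → s) → p) ∧ (t ∨ (q ∨ p)) holds.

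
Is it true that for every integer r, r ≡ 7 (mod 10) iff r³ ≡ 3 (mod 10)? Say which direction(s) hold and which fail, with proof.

Equivalent; both directions hold.

[⇒] Suppose r ≡ 7 (mod 10). Write r = 10j + 7. Then (10j + 7)³ = 1000j³ + 2100j² + 1470j + 343 = 10(100j³ + 210j² + 147j + 34) + 3, so r³ ≡ 3 (mod 10).

[⇐] Conversely, suppose r³ ≡ 3 (mod 10). The only residue r in {0, …, 9} with r³ ≡ 3 (mod 10) is r = 7, so r ≡ 7 (mod 10).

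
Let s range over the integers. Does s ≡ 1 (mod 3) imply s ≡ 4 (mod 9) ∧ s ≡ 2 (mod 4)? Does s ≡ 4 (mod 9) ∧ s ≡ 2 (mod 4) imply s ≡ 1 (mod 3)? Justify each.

Forward direction. This fails: s = 1 gives 1 ≡ 1 (mod 3) but 1 ≡ 1 (mod 9), so the conjunction on the right does not hold.

Converse. If s ≡ 4 (mod 9) and s ≡ 2 (mod 4), then by the Chinese remainder theorem s ≡ 22 (mod 36). Since 22 ≡ 1 (mod 3) and 3 ∣ 36, we get s ≡ 1 (mod 3).

Not equivalent: only (⇐) holds.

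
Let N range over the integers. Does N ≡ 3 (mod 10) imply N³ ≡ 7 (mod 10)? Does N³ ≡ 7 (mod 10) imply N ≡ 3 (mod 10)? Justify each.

(⇐) Suppose N³ ≡ 7 (mod 10). The only residue r in {0, …, 9} with r³ ≡ 7 (mod 10) is r = 3, so N ≡ 3 (mod 10).

(⇒) Suppose N ≡ 3 (mod 10). Write N = 10j + 3. Then (10j + 3)³ = 1000j³ + 900j² + 270j + 27 = 10(100j³ + 90j² + 27j + 2) + 7, so N³ ≡ 7 (mod 10).

The biconditional holds.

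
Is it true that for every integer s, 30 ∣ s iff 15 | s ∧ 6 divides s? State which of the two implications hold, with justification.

(←) Suppose 15 ∣ s and 6 ∣ s. Any common multiple of 15 and 6 is a multiple of their lcm; here lcm(15, 6) = 15·6/gcd(15, 6) = 90/3 = 30, so 30 ∣ s.

(→) If 30 ∣ s, write s = 30q. Since 30 = 2·15, s = 15·(2q), so 15 ∣ s; and since 30 = 5·6, s = 6·(5q), so 6 ∣ s.

Both implications hold.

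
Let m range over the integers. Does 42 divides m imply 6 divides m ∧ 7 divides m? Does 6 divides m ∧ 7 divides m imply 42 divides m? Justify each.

Both directions hold.

Converse. Suppose 6 ∣ m and 7 ∣ m. Any common multiple of 6 and 7 is a multiple of their lcm; here gcd(6, 7) = 1, so lcm(6, 7) = 6·7 = 42, so 42 ∣ m.

Forward direction. If 42 ∣ m, write m = 42q. Since 42 = 7·6, m = 6·(7q), so 6 ∣ m; and since 42 = 6·7, m = 7·(6q), so 7 ∣ m.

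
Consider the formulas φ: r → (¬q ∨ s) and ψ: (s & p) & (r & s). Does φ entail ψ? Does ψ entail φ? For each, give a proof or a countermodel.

Only the converse holds.

(→) This fails. Under s = F, r = F, p = F, q = F, the left side is true but the right side is false.

(←) Assume the antecedent. If s is true, r → (¬q ∨ s) reduces to true regardless of the other variables. If s is false, the antecedent cannot hold. Either way r → (¬q ∨ s) holds.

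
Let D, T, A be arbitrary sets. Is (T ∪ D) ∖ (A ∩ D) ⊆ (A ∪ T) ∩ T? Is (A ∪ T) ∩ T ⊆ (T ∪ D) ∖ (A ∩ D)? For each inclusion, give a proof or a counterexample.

Both inclusions fail.

(⊆) This inclusion fails. Take D = {1}, T = ∅, A = ∅; then 1 ∈ (T ∪ D) ∖ (A ∩ D) but 1 ∉ (A ∪ T) ∩ T.

(⊇) This inclusion fails. Take D = {1}, T = {1}, A = {1}; then 1 ∈ (A ∪ T) ∩ T but 1 ∉ (T ∪ D) ∖ (A ∩ D).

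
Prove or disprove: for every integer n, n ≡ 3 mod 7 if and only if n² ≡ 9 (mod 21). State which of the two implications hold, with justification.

Both directions fail.

Forward direction. This fails: take n = 10. Then 10 ≡ 3 (mod 7), but 10² = 100 ≡ 16 (mod 21), not 9.

Converse. This fails: take n = 18. Then 18² = 324 ≡ 9 (mod 21), yet 18 ≡ 4 (mod 7), not 3.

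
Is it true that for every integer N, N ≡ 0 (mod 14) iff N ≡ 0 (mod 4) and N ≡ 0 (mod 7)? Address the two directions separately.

(→) This fails: N = 14 gives 14 ≡ 0 (mod 14) but 14 ≡ 2 (mod 4), so the conjunction on the right does not hold.

(←) Conversely, if N ≡ 0 (mod 4) and N ≡ 0 (mod 7), then by the Chinese remainder theorem N ≡ 0 (mod 28). Since 0 ≡ 0 (mod 14) and 14 ∣ 28, we get N ≡ 0 (mod 14).

Only the reverse direction holds.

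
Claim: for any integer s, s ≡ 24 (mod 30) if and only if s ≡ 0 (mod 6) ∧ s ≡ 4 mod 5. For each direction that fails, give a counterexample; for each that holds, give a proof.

Forward direction. Suppose s ≡ 24 (mod 30); write s = 30j + 24. Since 6 ∣ 30, reducing mod 6 gives s ≡ 24 ≡ 0 (mod 6); since 5 ∣ 30, reducing mod 5 gives s ≡ 24 ≡ 4 (mod 5).

Converse. If s ≡ 0 (mod 6) and s ≡ 4 (mod 5), then by the Chinese remainder theorem s ≡ 24 (mod 30). This is exactly s ≡ 24 (mod 30).

Equivalent; both directions hold.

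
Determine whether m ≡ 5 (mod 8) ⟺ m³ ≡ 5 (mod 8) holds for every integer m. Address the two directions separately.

Equivalent; both directions hold.

(⇒) Suppose m ≡ 5 (mod 8). Write m = 8j + 5. Then (8j + 5)³ = 512j³ + 960j² + 600j + 125 = 8(64j³ + 120j² + 75j + 15) + 5, so m³ ≡ 5 (mod 8).

(⇐) For the converse, argue contrapositively. If m ≢ 5 (mod 8), then m is congruent to one of 0, 1, 2, 3, 4, 6, 7 modulo 8, and these give m³ ≡ 0, 1, 0, 3, 0, 0, 7 respectively — never 5.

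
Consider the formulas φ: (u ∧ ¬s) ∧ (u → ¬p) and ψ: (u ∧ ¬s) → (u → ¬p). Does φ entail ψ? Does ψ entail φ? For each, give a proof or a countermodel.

(⟹) Assume the antecedent. If s is true, the antecedent cannot hold. If s is false, the antecedent forces (s = F, p = F, u = T), and (u ∧ ¬s) → (u → ¬p) holds there. Either way (u ∧ ¬s) → (u → ¬p) holds.

(⟸) This fails. Under s = F, p = F, u = F, the left side is false but the right side is true.

Only the forward direction holds.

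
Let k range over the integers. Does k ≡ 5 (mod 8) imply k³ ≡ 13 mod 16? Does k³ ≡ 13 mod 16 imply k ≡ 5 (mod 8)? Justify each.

(→) This fails: take k = 13. Then 13 ≡ 5 (mod 8), but 13³ = 2197 ≡ 5 (mod 16), not 13.

(←) Conversely, the residues r modulo 16 with r³ ≡ 13 (mod 16) are exactly {5}, and each is ≡ 5 (mod 8).

Only the converse holds.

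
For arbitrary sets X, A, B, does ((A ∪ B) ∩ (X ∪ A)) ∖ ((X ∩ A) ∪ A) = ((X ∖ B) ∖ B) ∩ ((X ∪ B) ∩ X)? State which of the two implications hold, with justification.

Both inclusions fail.

Forward inclusion. This inclusion fails. Take X = {1}, A = ∅, B = {1}; then 1 ∈ ((A ∪ B) ∩ (X ∪ A)) ∖ ((X ∩ A) ∪ A) but 1 ∉ ((X ∖ B) ∖ B) ∩ ((X ∪ B) ∩ X).

Reverse inclusion. This inclusion fails. Take X = {1}, A = ∅, B = ∅; then 1 ∈ ((X ∖ B) ∖ B) ∩ ((X ∪ B) ∩ X) but 1 ∉ ((A ∪ B) ∩ (X ∪ A)) ∖ ((X ∩ A) ∪ A).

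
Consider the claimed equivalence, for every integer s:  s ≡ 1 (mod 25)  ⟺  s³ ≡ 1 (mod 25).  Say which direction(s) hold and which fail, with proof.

(→) Suppose s ≡ 1 (mod 25). Write s = 25j + 1. Then (25j + 1)³ = 15625j³ + 1875j² + 75j + 1 = 25(625j³ + 75j² + 3j) + 1, so s³ ≡ 1 (mod 25).

(←) Conversely, suppose s³ ≡ 1 (mod 25). The only residue r in {0, …, 24} with r³ ≡ 1 (mod 25) is r = 1, so s ≡ 1 (mod 25).

Both directions hold.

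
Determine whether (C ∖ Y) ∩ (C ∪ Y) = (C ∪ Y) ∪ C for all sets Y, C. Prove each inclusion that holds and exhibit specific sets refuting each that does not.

Only the forward inclusion holds.

(⟸) This inclusion fails. Take Y = {1}, C = ∅; then 1 ∈ (C ∪ Y) ∪ C but 1 ∉ (C ∖ Y) ∩ (C ∪ Y).

(⟹) Let x ∈ (C ∖ Y) ∩ (C ∪ Y). Then x ∈ C and x ∉ Y, from which x ∈ (C ∪ Y) ∪ C.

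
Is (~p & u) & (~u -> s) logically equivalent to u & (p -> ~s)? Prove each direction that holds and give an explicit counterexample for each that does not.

Not equivalent: only (⇒) holds.

(→) Assume the antecedent. If u is true, the antecedent forces (u = T, p = F, s = F) or (u = T, p = F, s = T), and u & (p -> ~s) holds there. If u is false, the antecedent cannot hold. Either way u & (p -> ~s) holds.

(←) This fails. Under u = T, p = T, s = F, the left side is false but the right side is true.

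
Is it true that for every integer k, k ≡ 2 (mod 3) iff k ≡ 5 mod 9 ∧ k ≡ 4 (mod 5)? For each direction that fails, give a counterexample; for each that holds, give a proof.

(⇒) fails; (⇐) holds.

Forward direction. This fails: k = 32 gives 32 ≡ 2 (mod 3) but 32 ≡ 2 (mod 5), so the conjunction on the right does not hold.

Converse. If k ≡ 5 (mod 9) and k ≡ 4 (mod 5), then by the Chinese remainder theorem k ≡ 14 (mod 45). Since 14 ≡ 2 (mod 3) and 3 ∣ 45, we get k ≡ 2 (mod 3).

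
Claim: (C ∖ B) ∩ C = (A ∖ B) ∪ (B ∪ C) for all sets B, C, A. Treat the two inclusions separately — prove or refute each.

(⊆) holds; (⊇) fails.

(⊆) Let x ∈ (C ∖ B) ∩ C. Then either x ∈ C and x ∉ B, A; or x ∈ C ∩ A and x ∉ B. In each case x ∈ (A ∖ B) ∪ (B ∪ C), so (C ∖ B) ∩ C ⊆ (A ∖ B) ∪ (B ∪ C).

(⊇) This inclusion fails. Take B = {1}, C = ∅, A = ∅; then 1 ∈ (A ∖ B) ∪ (B ∪ C) but 1 ∉ (C ∖ B) ∩ C.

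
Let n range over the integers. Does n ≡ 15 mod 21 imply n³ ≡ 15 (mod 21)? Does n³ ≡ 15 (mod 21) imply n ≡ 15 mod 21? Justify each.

Not equivalent: only (⇒) holds.

(⇒) Suppose n ≡ 15 mod 21. Write n = 21j + 15. Then (21j + 15)³ = 9261j³ + 19845j² + 14175j + 3375 = 21(441j³ + 945j² + 675j + 160) + 15, so n³ ≡ 15 (mod 21).

(⇐) This fails: take n = 9. Then 9³ = 729 ≡ 15 (mod 21), yet 9 ≡ 9 (mod 21), not 15.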